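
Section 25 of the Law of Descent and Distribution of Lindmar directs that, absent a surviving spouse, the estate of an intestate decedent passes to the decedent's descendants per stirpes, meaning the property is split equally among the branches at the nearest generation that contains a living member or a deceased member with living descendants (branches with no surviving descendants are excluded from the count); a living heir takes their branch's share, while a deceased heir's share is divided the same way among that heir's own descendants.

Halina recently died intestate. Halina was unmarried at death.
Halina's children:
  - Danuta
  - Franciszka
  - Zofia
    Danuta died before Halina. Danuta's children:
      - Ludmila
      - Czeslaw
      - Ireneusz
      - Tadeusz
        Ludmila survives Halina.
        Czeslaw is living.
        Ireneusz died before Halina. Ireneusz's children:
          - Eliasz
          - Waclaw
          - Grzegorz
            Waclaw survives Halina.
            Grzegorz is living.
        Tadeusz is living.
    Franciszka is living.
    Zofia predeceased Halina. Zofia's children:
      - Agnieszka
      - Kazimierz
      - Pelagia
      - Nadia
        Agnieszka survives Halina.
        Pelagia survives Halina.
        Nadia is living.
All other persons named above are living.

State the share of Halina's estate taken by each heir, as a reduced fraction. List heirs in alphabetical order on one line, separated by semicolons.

There is no surviving spouse, so the entire estate passes to Halina's descendants per stirpes.
The estate is divided into 3 equal shares of 1/3 among Danuta, Franciszka, Zofia.
Danuta predeceased; the 1/3 allotted to Danuta's branch passes to Danuta's issue by representation.
The 1/3 is divided into 4 equal shares of 1/12 among Ludmila, Czeslaw, Ireneusz, Tadeusz.
Ludmila is living and takes 1/12.
Czeslaw is living and takes 1/12.
Ireneusz predeceased; the 1/12 allotted to Ireneusz's branch passes to Ireneusz's issue by representation.
The 1/12 is divided into 3 equal shares of 1/36 among Eliasz, Waclaw, Grzegorz.
Eliasz is living and takes 1/36.
Waclaw is living and takes 1/36.
Grzegorz is living and takes 1/36.
Tadeusz is living and takes 1/12.
Franciszka is living and takes 1/3.
Zofia predeceased; the 1/3 allotted to Zofia's branch passes to Zofia's issue by representation.
The 1/3 is divided into 4 equal shares of 1/12 among Agnieszka, Kazimierz, Pelagia, Nadia.
Agnieszka is living and takes 1/12.
Kazimierz is living and takes 1/12.
Pelagia is living and takes 1/12.
Nadia is living and takes 1/12.

Agnieszka 1/12; Czeslaw 1/12; Eliasz 1/36; Franciszka 1/3; Grzegorz 1/36; Kazimierz 1/12; Ludmila 1/12; Nadia 1/12; Pelagia 1/12; Tadeusz 1/12; Waclaw 1/36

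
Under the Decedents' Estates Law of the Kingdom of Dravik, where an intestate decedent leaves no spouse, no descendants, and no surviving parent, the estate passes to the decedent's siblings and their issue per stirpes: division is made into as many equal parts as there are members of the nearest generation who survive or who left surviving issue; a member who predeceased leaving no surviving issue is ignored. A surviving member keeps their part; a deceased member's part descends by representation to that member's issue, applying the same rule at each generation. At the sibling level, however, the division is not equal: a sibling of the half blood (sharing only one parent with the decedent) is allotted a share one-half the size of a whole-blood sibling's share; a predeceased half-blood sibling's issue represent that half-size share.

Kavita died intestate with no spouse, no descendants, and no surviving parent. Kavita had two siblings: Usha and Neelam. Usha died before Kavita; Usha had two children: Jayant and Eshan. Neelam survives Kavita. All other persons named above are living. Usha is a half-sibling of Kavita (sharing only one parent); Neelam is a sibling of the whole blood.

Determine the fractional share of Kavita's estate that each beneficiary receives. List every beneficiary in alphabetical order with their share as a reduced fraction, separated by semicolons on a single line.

Eshan 1/6; Jayant 1/6; Neelam 2/3

No spouse, descendants, or parent survives, so the estate passes to Kavita's siblings per stirpes.
Half-blood siblings count for one-half the weight of whole-blood siblings at the initial division.
Dividing 1 in proportion to weights (total weight 3/2): Usha (weight 1/2) → 1/3; Neelam (weight 1) → 2/3.
Usha predeceased; the 1/3 allotted to Usha's branch passes to Usha's issue by representation.
The 1/3 is divided into 2 equal shares of 1/6 among Jayant, Eshan.
Jayant is living and takes 1/6.
Eshan is living and takes 1/6.
Neelam is living and takes 2/3.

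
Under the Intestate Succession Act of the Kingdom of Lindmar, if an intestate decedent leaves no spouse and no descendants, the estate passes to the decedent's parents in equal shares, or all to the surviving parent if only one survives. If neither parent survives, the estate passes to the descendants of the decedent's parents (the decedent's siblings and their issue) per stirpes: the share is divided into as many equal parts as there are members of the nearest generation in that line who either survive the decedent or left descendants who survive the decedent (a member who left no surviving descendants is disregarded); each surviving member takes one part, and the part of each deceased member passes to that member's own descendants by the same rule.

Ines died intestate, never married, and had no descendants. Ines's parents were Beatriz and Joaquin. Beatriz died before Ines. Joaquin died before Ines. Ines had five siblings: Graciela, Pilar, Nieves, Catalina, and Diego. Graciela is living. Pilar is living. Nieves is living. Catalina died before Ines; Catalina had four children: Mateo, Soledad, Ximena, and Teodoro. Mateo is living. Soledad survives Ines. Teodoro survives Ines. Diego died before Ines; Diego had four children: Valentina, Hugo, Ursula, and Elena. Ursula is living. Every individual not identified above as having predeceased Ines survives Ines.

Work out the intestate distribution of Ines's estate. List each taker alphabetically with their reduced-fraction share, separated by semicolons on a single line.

Neither parent survives and there are no descendants, so the estate passes to Ines's siblings and their issue per stirpes.
The estate is divided into 5 equal shares of 1/5 among Graciela, Pilar, Nieves, Catalina, Diego.
Graciela is living and takes 1/5.
Pilar is living and takes 1/5.
Nieves is living and takes 1/5.
Catalina predeceased; the 1/5 allotted to Catalina's branch passes to Catalina's issue by representation.
The 1/5 is divided into 4 equal shares of 1/20 among Mateo, Soledad, Ximena, Teodoro.
Mateo is living and takes 1/20.
Soledad is living and takes 1/20.
Ximena is living and takes 1/20.
Teodoro is living and takes 1/20.
Diego predeceased; the 1/5 allotted to Diego's branch passes to Diego's issue by representation.
The 1/5 is divided into 4 equal shares of 1/20 among Valentina, Hugo, Ursula, Elena.
Valentina is living and takes 1/20.
Hugo is living and takes 1/20.
Ursula is living and takes 1/20.
Elena is living and takes 1/20.

Elena 1/20; Graciela 1/5; Hugo 1/20; Mateo 1/20; Nieves 1/5; Pilar 1/5; Soledad 1/20; Teodoro 1/20; Ursula 1/20; Valentina 1/20; Ximena 1/20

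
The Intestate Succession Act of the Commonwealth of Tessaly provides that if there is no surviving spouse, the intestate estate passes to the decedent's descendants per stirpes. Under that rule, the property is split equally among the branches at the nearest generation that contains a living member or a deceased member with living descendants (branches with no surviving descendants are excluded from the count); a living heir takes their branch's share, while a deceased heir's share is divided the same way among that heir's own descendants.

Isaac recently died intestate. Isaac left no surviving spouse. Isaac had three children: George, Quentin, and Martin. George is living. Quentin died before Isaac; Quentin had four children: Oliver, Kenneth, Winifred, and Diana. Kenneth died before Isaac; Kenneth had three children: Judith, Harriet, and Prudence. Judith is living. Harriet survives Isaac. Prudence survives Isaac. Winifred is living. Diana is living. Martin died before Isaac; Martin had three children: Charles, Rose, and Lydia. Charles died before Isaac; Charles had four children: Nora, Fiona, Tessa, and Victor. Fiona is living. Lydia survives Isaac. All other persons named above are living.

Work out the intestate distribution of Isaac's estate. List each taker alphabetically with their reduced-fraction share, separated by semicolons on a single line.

Diana 1/12; Fiona 1/36; George 1/3; Harriet 1/36; Judith 1/36; Lydia 1/9; Nora 1/36; Oliver 1/12; Prudence 1/36; Rose 1/9; Tessa 1/36; Victor 1/36; Winifred 1/12

There is no surviving spouse, so the entire estate passes to Isaac's descendants per stirpes.
The estate is divided into 3 equal shares of 1/3 among George, Quentin, Martin.
George is living and takes 1/3.
Quentin predeceased; the 1/3 allotted to Quentin's branch passes to Quentin's issue by representation.
The 1/3 is divided into 4 equal shares of 1/12 among Oliver, Kenneth, Winifred, Diana.
Oliver is living and takes 1/12.
Kenneth predeceased; the 1/12 allotted to Kenneth's branch passes to Kenneth's issue by representation.
The 1/12 is divided into 3 equal shares of 1/36 among Judith, Harriet, Prudence.
Judith is living and takes 1/36.
Harriet is living and takes 1/36.
Prudence is living and takes 1/36.
Winifred is living and takes 1/12.
Diana is living and takes 1/12.
Martin predeceased; the 1/3 allotted to Martin's branch passes to Martin's issue by representation.
The 1/3 is divided into 3 equal shares of 1/9 among Charles, Rose, Lydia.
Charles predeceased; the 1/9 allotted to Charles's branch passes to Charles's issue by representation.
The 1/9 is divided into 4 equal shares of 1/36 among Nora, Fiona, Tessa, Victor.
Nora is living and takes 1/36.
Fiona is living and takes 1/36.
Tessa is living and takes 1/36.
Victor is living and takes 1/36.
Rose is living and takes 1/9.
Lydia is living and takes 1/9.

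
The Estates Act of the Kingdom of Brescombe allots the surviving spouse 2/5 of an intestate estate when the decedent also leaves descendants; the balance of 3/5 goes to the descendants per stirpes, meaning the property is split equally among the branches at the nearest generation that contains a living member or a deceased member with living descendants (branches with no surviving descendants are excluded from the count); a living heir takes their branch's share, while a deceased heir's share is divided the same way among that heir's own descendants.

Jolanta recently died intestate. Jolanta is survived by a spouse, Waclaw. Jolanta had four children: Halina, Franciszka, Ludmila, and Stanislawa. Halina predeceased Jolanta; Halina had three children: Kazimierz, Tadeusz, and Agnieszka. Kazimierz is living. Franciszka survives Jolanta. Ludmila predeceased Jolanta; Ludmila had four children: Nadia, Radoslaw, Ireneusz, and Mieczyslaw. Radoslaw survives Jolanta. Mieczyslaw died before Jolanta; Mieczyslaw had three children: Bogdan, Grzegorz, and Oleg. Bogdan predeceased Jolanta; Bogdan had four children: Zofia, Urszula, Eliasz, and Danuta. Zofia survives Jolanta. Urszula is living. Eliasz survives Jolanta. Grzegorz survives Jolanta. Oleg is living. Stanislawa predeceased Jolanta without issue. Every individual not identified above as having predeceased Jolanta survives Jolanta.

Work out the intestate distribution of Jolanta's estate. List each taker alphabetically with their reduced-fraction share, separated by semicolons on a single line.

Waclaw, as surviving spouse, takes 2/5.
The remaining 3/5 passes to Jolanta's descendants per stirpes.
Stanislawa left no surviving issue, so that branch lapses and is disregarded.
The 3/5 is divided into 3 equal shares of 1/5 among Halina, Franciszka, Ludmila.
Halina predeceased; the 1/5 allotted to Halina's branch passes to Halina's issue by representation.
The 1/5 is divided into 3 equal shares of 1/15 among Kazimierz, Tadeusz, Agnieszka.
Kazimierz is living and takes 1/15.
Tadeusz is living and takes 1/15.
Agnieszka is living and takes 1/15.
Franciszka is living and takes 1/5.
Ludmila predeceased; the 1/5 allotted to Ludmila's branch passes to Ludmila's issue by representation.
The 1/5 is divided into 4 equal shares of 1/20 among Nadia, Radoslaw, Ireneusz, Mieczyslaw.
Nadia is living and takes 1/20.
Radoslaw is living and takes 1/20.
Ireneusz is living and takes 1/20.
Mieczyslaw predeceased; the 1/20 allotted to Mieczyslaw's branch passes to Mieczyslaw's issue by representation.
The 1/20 is divided into 3 equal shares of 1/60 among Bogdan, Grzegorz, Oleg.
Bogdan predeceased; the 1/60 allotted to Bogdan's branch passes to Bogdan's issue by representation.
The 1/60 is divided into 4 equal shares of 1/240 among Zofia, Urszula, Eliasz, Danuta.
Zofia is living and takes 1/240.
Urszula is living and takes 1/240.
Eliasz is living and takes 1/240.
Danuta is living and takes 1/240.
Grzegorz is living and takes 1/60.
Oleg is living and takes 1/60.

Agnieszka 1/15; Danuta 1/240; Eliasz 1/240; Franciszka 1/5; Grzegorz 1/60; Ireneusz 1/20; Kazimierz 1/15; Nadia 1/20; Oleg 1/60; Radoslaw 1/20; Tadeusz 1/15; Urszula 1/240; Waclaw 2/5; Zofia 1/240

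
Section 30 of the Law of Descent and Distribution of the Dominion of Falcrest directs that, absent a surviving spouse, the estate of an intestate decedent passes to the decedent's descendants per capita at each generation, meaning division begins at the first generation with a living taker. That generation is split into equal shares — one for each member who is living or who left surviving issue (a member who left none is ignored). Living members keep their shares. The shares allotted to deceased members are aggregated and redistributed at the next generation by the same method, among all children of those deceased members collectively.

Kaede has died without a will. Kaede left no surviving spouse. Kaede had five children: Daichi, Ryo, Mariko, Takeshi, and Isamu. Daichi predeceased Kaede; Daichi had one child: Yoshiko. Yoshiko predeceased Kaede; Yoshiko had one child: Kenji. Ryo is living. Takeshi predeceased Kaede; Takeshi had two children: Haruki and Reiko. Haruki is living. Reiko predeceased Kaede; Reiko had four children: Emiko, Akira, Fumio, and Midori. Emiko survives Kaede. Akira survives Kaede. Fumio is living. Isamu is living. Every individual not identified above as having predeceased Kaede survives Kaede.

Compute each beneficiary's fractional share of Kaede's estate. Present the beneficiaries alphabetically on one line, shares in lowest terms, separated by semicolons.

Akira 4/75; Emiko 4/75; Fumio 4/75; Haruki 2/15; Isamu 1/5; Kenji 4/75; Mariko 1/5; Midori 4/75; Ryo 1/5

There is no surviving spouse, so the entire estate passes to Kaede's descendants per capita at each generation.
At generation 1 (Daichi, Ryo, Mariko, Takeshi, Isamu) there are 5 shares of (1)/5 = 1/5 each.
Living: Ryo, Mariko, and Isamu — each takes 1/5.
Deceased: Daichi and Takeshi. Their combined 2/5 is pooled and carried to generation 2.
At generation 2 (Yoshiko, Haruki, Reiko) there are 3 shares of (2/5)/3 = 2/15 each.
Living: Haruki — each takes 2/15.
Deceased: Yoshiko and Reiko. Their combined 4/15 is pooled and carried to generation 3.
At generation 3 (Kenji, Emiko, Akira, Fumio, Midori) there are 5 shares of (4/15)/5 = 4/75 each.
Living: Kenji, Emiko, Akira, Fumio, and Midori — each takes 4/75.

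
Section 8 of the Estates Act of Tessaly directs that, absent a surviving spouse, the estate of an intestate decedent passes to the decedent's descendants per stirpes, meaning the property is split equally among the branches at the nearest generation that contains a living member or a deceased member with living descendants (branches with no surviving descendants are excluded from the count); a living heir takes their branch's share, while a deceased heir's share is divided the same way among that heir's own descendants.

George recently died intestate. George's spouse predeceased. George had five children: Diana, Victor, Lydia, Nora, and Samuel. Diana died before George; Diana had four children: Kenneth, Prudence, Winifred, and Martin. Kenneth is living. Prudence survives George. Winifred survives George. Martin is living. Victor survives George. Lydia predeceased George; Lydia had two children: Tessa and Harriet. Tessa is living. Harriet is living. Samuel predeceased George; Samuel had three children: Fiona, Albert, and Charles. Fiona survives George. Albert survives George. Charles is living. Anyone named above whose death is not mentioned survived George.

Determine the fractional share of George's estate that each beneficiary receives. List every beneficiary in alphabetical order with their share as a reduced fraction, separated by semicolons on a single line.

There is no surviving spouse, so the entire estate passes to George's descendants per stirpes.
The estate is divided into 5 equal shares of 1/5 among Diana, Victor, Lydia, Nora, Samuel.
Diana predeceased; the 1/5 allotted to Diana's branch passes to Diana's issue by representation.
The 1/5 is divided into 4 equal shares of 1/20 among Kenneth, Prudence, Winifred, Martin.
Kenneth is living and takes 1/20.
Prudence is living and takes 1/20.
Winifred is living and takes 1/20.
Martin is living and takes 1/20.
Victor is living and takes 1/5.
Lydia predeceased; the 1/5 allotted to Lydia's branch passes to Lydia's issue by representation.
The 1/5 is divided into 2 equal shares of 1/10 among Tessa, Harriet.
Tessa is living and takes 1/10.
Harriet is living and takes 1/10.
Nora is living and takes 1/5.
Samuel predeceased; the 1/5 allotted to Samuel's branch passes to Samuel's issue by representation.
The 1/5 is divided into 3 equal shares of 1/15 among Fiona, Albert, Charles.
Fiona is living and takes 1/15.
Albert is living and takes 1/15.
Charles is living and takes 1/15.

Albert 1/15; Charles 1/15; Fiona 1/15; Harriet 1/10; Kenneth 1/20; Martin 1/20; Nora 1/5; Prudence 1/20; Tessa 1/10; Victor 1/5; Winifred 1/20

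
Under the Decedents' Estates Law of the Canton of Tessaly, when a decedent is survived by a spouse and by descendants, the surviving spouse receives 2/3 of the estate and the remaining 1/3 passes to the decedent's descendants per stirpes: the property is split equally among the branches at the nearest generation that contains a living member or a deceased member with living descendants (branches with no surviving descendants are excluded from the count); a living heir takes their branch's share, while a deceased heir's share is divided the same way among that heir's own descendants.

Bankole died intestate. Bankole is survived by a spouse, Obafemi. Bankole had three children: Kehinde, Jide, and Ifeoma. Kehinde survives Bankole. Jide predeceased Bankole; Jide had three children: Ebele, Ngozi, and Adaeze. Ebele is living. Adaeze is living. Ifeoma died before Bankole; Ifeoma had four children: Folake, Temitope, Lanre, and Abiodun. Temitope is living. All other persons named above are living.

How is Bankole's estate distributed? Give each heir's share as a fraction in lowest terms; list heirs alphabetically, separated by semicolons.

Obafemi, as surviving spouse, takes 2/3.
The remaining 1/3 passes to Bankole's descendants per stirpes.
The 1/3 is divided into 3 equal shares of 1/9 among Kehinde, Jide, Ifeoma.
Kehinde is living and takes 1/9.
Jide predeceased; the 1/9 allotted to Jide's branch passes to Jide's issue by representation.
The 1/9 is divided into 3 equal shares of 1/27 among Ebele, Ngozi, Adaeze.
Ebele is living and takes 1/27.
Ngozi is living and takes 1/27.
Adaeze is living and takes 1/27.
Ifeoma predeceased; the 1/9 allotted to Ifeoma's branch passes to Ifeoma's issue by representation.
The 1/9 is divided into 4 equal shares of 1/36 among Folake, Temitope, Lanre, Abiodun.
Folake is living and takes 1/36.
Temitope is living and takes 1/36.
Lanre is living and takes 1/36.
Abiodun is living and takes 1/36.

Abiodun 1/36; Adaeze 1/27; Ebele 1/27; Folake 1/36; Kehinde 1/9; Lanre 1/36; Ngozi 1/27; Obafemi 2/3; Temitope 1/36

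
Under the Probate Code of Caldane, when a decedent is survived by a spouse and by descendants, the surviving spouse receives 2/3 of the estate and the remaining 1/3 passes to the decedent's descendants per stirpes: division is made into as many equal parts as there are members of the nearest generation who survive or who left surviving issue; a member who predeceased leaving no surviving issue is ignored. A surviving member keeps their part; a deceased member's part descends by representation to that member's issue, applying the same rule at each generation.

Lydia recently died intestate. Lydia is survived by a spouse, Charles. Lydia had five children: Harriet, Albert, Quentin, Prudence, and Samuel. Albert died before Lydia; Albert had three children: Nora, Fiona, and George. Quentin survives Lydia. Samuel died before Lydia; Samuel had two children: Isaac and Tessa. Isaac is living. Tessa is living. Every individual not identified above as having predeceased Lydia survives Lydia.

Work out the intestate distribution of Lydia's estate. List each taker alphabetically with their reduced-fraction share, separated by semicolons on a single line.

Charles, as surviving spouse, takes 2/3.
The remaining 1/3 passes to Lydia's descendants per stirpes.
The 1/3 is divided into 5 equal shares of 1/15 among Harriet, Albert, Quentin, Prudence, Samuel.
Harriet is living and takes 1/15.
Albert predeceased; the 1/15 allotted to Albert's branch passes to Albert's issue by representation.
The 1/15 is divided into 3 equal shares of 1/45 among Nora, Fiona, George.
Nora is living and takes 1/45.
Fiona is living and takes 1/45.
George is living and takes 1/45.
Quentin is living and takes 1/15.
Prudence is living and takes 1/15.
Samuel predeceased; the 1/15 allotted to Samuel's branch passes to Samuel's issue by representation.
The 1/15 is divided into 2 equal shares of 1/30 among Isaac, Tessa.
Isaac is living and takes 1/30.
Tessa is living and takes 1/30.

Charles 2/3; Fiona 1/45; George 1/45; Harriet 1/15; Isaac 1/30; Nora 1/45; Prudence 1/15; Quentin 1/15; Tessa 1/30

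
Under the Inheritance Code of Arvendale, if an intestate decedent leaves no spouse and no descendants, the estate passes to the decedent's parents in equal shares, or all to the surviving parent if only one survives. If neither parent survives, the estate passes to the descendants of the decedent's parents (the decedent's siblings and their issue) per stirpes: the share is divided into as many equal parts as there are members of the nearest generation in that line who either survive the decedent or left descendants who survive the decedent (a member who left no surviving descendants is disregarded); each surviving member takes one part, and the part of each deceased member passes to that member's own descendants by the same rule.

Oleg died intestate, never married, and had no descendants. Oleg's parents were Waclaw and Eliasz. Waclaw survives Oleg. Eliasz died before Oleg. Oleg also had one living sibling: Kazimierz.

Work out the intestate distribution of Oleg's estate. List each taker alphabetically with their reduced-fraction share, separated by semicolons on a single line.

Waclaw 1

Only one parent, Waclaw, survives, so Waclaw takes the entire estate. The siblings take nothing because a surviving parent has priority.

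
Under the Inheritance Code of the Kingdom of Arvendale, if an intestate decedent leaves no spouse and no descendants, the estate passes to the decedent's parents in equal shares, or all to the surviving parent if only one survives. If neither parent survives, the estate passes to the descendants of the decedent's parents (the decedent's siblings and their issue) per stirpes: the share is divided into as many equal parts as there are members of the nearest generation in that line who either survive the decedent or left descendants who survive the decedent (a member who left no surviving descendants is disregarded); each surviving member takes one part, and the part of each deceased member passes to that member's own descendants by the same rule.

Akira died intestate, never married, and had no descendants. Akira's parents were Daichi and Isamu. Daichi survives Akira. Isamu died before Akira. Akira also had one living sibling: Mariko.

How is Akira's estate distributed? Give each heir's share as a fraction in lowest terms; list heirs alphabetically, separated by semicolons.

Daichi 1

Only one parent, Daichi, survives, so Daichi takes the entire estate. The siblings take nothing because a surviving parent has priority.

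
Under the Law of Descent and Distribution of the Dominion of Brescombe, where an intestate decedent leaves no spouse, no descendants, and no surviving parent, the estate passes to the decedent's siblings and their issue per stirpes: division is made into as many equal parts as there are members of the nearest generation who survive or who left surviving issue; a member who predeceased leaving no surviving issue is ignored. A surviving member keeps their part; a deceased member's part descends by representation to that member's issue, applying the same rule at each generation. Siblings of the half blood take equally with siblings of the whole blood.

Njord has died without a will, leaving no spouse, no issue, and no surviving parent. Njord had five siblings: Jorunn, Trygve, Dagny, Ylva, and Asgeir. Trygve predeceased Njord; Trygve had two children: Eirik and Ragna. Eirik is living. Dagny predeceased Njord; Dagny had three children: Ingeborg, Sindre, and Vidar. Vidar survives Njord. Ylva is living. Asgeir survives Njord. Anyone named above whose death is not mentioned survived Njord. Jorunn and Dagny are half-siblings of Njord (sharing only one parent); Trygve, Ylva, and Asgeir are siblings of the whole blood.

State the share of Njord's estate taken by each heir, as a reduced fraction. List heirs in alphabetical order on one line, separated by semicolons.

Asgeir 1/5; Eirik 1/10; Ingeborg 1/15; Jorunn 1/5; Ragna 1/10; Sindre 1/15; Vidar 1/15; Ylva 1/5

No spouse, descendants, or parent survives, so the estate passes to Njord's siblings per stirpes.
Half-blood and whole-blood siblings take equally under the stated rule.
The estate is divided into 5 equal shares of 1/5 among Jorunn, Trygve, Dagny, Ylva, Asgeir.
Jorunn is living and takes 1/5.
Trygve predeceased; the 1/5 allotted to Trygve's branch passes to Trygve's issue by representation.
The 1/5 is divided into 2 equal shares of 1/10 among Eirik, Ragna.
Eirik is living and takes 1/10.
Ragna is living and takes 1/10.
Dagny predeceased; the 1/5 allotted to Dagny's branch passes to Dagny's issue by representation.
The 1/5 is divided into 3 equal shares of 1/15 among Ingeborg, Sindre, Vidar.
Ingeborg is living and takes 1/15.
Sindre is living and takes 1/15.
Vidar is living and takes 1/15.
Ylva is living and takes 1/5.
Asgeir is living and takes 1/5.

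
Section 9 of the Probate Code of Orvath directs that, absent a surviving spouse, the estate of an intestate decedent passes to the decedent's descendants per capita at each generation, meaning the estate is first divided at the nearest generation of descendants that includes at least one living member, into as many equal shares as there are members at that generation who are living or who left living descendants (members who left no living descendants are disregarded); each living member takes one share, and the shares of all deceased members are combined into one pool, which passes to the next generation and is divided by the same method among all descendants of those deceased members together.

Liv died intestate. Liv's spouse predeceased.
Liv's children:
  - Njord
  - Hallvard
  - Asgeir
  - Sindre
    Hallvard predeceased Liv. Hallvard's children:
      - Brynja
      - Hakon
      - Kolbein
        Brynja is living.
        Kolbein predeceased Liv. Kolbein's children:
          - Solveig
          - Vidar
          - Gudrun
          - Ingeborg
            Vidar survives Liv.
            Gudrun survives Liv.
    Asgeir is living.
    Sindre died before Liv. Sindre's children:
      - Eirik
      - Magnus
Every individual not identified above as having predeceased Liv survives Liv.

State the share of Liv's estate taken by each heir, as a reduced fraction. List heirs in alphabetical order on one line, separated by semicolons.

There is no surviving spouse, so the entire estate passes to Liv's descendants per capita at each generation.
At generation 1 (Njord, Hallvard, Asgeir, Sindre) there are 4 shares of (1)/4 = 1/4 each.
Living: Njord and Asgeir — each takes 1/4.
Deceased: Hallvard and Sindre. Their combined 1/2 is pooled and carried to generation 2.
At generation 2 (Brynja, Hakon, Kolbein, Eirik, Magnus) there are 5 shares of (1/2)/5 = 1/10 each.
Living: Brynja, Hakon, Eirik, and Magnus — each takes 1/10.
Deceased: Kolbein. That 1/10 share is carried to generation 3.
At generation 3 (Solveig, Vidar, Gudrun, Ingeborg) there are 4 shares of (1/10)/4 = 1/40 each.
Living: Solveig, Vidar, Gudrun, and Ingeborg — each takes 1/40.

Asgeir 1/4; Brynja 1/10; Eirik 1/10; Gudrun 1/40; Hakon 1/10; Ingeborg 1/40; Magnus 1/10; Njord 1/4; Solveig 1/40; Vidar 1/40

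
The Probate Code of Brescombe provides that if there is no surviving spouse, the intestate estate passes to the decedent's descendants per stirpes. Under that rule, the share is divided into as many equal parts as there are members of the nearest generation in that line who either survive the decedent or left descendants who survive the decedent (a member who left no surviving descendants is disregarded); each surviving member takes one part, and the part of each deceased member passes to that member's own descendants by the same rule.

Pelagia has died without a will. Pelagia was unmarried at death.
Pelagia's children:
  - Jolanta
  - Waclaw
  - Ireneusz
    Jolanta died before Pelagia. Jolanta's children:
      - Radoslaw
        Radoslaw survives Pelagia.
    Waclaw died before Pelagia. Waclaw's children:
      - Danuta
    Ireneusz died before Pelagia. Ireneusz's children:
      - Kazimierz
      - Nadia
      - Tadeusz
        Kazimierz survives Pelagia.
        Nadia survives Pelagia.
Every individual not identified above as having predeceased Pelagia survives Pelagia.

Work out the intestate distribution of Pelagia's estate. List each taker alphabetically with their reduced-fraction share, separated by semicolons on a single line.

There is no surviving spouse, so the entire estate passes to Pelagia's descendants per stirpes.
The estate is divided into 3 equal shares of 1/3 among Jolanta, Waclaw, Ireneusz.
Jolanta predeceased; the 1/3 allotted to Jolanta's branch passes to Jolanta's issue by representation.
Radoslaw is the sole taker at this level and receives the full 1/3.
Waclaw predeceased; the 1/3 allotted to Waclaw's branch passes to Waclaw's issue by representation.
Danuta is the sole taker at this level and receives the full 1/3.
Ireneusz predeceased; the 1/3 allotted to Ireneusz's branch passes to Ireneusz's issue by representation.
The 1/3 is divided into 3 equal shares of 1/9 among Kazimierz, Nadia, Tadeusz.
Kazimierz is living and takes 1/9.
Nadia is living and takes 1/9.
Tadeusz is living and takes 1/9.

Danuta 1/3; Kazimierz 1/9; Nadia 1/9; Radoslaw 1/3; Tadeusz 1/9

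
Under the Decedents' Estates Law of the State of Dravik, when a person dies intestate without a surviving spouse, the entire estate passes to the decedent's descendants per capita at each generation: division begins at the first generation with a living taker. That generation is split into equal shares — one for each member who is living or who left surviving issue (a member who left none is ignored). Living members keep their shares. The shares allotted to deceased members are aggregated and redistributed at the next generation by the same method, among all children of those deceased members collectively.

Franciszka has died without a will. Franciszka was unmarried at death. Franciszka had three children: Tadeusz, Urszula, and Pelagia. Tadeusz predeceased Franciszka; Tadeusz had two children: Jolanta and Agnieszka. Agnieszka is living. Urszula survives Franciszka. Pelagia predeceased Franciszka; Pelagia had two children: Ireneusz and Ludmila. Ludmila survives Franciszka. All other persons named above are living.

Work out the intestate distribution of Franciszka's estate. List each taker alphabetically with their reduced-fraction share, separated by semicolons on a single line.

There is no surviving spouse, so the entire estate passes to Franciszka's descendants per capita at each generation.
At generation 1 (Tadeusz, Urszula, Pelagia) there are 3 shares of (1)/3 = 1/3 each.
Living: Urszula — each takes 1/3.
Deceased: Tadeusz and Pelagia. Their combined 2/3 is pooled and carried to generation 2.
At generation 2 (Jolanta, Agnieszka, Ireneusz, Ludmila) there are 4 shares of (2/3)/4 = 1/6 each.
Living: Jolanta, Agnieszka, Ireneusz, and Ludmila — each takes 1/6.

Agnieszka 1/6; Ireneusz 1/6; Jolanta 1/6; Ludmila 1/6; Urszula 1/3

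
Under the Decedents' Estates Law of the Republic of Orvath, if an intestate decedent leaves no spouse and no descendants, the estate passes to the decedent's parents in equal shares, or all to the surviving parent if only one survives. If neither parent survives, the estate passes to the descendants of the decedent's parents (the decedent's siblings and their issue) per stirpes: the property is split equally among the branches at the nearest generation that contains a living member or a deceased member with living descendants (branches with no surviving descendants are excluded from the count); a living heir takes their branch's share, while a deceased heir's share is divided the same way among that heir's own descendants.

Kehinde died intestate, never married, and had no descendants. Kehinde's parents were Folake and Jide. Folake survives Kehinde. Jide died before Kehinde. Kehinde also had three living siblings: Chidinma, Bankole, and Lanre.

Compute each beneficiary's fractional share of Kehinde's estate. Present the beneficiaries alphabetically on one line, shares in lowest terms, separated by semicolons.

Folake 1

Only one parent, Folake, survives, so Folake takes the entire estate. The siblings take nothing because a surviving parent has priority.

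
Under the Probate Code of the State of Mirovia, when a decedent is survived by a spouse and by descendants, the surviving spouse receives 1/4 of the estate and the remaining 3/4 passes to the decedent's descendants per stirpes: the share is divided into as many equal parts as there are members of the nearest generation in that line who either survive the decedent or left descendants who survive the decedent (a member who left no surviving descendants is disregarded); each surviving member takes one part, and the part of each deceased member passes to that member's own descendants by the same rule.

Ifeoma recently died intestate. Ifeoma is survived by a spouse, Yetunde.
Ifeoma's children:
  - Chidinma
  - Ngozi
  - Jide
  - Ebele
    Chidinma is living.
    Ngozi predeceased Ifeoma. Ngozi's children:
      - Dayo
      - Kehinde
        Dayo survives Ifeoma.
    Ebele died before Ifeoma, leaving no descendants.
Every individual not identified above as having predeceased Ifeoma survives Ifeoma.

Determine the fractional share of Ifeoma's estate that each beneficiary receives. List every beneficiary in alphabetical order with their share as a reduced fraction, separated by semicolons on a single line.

Yetunde, as surviving spouse, takes 1/4.
The remaining 3/4 passes to Ifeoma's descendants per stirpes.
Ebele left no surviving issue, so that branch lapses and is disregarded.
The 3/4 is divided into 3 equal shares of 1/4 among Chidinma, Ngozi, Jide.
Chidinma is living and takes 1/4.
Ngozi predeceased; the 1/4 allotted to Ngozi's branch passes to Ngozi's issue by representation.
The 1/4 is divided into 2 equal shares of 1/8 among Dayo, Kehinde.
Dayo is living and takes 1/8.
Kehinde is living and takes 1/8.
Jide is living and takes 1/4.

Chidinma 1/4; Dayo 1/8; Jide 1/4; Kehinde 1/8; Yetunde 1/4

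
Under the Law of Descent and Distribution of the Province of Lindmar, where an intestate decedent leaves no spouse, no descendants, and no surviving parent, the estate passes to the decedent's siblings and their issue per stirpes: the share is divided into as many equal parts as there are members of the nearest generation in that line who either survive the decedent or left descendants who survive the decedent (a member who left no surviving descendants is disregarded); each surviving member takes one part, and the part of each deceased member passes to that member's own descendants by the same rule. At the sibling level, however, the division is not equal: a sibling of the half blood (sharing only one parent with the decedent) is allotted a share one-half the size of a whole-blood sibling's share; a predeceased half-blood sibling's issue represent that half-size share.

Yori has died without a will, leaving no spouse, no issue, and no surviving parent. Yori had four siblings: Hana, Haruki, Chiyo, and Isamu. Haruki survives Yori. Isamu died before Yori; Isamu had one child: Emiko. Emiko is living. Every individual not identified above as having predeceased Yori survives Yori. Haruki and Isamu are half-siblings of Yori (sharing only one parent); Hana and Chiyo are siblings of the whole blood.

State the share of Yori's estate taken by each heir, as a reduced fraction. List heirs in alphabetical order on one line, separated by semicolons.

Chiyo 1/3; Emiko 1/6; Hana 1/3; Haruki 1/6

No spouse, descendants, or parent survives, so the estate passes to Yori's siblings per stirpes.
Half-blood siblings count for one-half the weight of whole-blood siblings at the initial division.
Dividing 1 in proportion to weights (total weight 3): Hana (weight 1) → 1/3; Haruki (weight 1/2) → 1/6; Chiyo (weight 1) → 1/3; Isamu (weight 1/2) → 1/6.
Hana is living and takes 1/3.
Haruki is living and takes 1/6.
Chiyo is living and takes 1/3.
Isamu predeceased; the 1/6 allotted to Isamu's branch passes to Isamu's issue by representation.
Emiko is the sole taker at this level and receives the full 1/6.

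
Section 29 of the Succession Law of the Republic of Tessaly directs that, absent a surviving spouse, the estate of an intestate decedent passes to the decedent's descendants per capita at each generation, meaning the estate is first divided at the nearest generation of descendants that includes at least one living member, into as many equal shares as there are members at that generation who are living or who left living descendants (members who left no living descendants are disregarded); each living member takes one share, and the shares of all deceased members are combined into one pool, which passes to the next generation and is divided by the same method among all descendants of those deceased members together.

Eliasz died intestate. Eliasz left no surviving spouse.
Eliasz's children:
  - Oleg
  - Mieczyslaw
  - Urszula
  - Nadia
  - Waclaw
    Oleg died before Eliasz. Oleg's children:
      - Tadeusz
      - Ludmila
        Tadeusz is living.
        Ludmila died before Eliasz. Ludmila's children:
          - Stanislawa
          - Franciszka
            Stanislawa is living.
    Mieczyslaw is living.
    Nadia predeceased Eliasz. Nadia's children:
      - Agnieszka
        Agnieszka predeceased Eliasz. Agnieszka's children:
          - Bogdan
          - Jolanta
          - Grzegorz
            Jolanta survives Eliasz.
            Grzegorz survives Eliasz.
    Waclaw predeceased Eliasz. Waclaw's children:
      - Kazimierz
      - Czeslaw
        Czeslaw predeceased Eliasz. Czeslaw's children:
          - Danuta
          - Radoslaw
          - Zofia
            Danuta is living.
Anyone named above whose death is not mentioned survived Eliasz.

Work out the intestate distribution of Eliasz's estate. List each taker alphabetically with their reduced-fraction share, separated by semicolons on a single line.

Bogdan 9/200; Danuta 9/200; Franciszka 9/200; Grzegorz 9/200; Jolanta 9/200; Kazimierz 3/25; Mieczyslaw 1/5; Radoslaw 9/200; Stanislawa 9/200; Tadeusz 3/25; Urszula 1/5; Zofia 9/200

There is no surviving spouse, so the entire estate passes to Eliasz's descendants per capita at each generation.
At generation 1 (Oleg, Mieczyslaw, Urszula, Nadia, Waclaw) there are 5 shares of (1)/5 = 1/5 each.
Living: Mieczyslaw and Urszula — each takes 1/5.
Deceased: Oleg, Nadia, and Waclaw. Their combined 3/5 is pooled and carried to generation 2.
At generation 2 (Tadeusz, Ludmila, Agnieszka, Kazimierz, Czeslaw) there are 5 shares of (3/5)/5 = 3/25 each.
Living: Tadeusz and Kazimierz — each takes 3/25.
Deceased: Ludmila, Agnieszka, and Czeslaw. Their combined 9/25 is pooled and carried to generation 3.
At generation 3 (Stanislawa, Franciszka, Bogdan, Jolanta, Grzegorz, Danuta, Radoslaw, Zofia) there are 8 shares of (9/25)/8 = 9/200 each.
Living: Stanislawa, Franciszka, Bogdan, Jolanta, Grzegorz, Danuta, Radoslaw, and Zofia — each takes 9/200.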